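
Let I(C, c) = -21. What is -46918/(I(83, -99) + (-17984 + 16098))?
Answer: 46918/1907 ≈ 24.603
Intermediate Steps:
-46918/(I(83, -99) + (-17984 + 16098)) = -46918/(-21 + (-17984 + 16098)) = -46918/(-21 - 1886) = -46918/(-1907) = -46918*(-1/1907) = 46918/1907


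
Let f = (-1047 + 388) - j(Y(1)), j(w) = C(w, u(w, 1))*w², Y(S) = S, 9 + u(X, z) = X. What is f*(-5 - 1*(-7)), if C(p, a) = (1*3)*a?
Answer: -1270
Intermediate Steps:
u(X, z) = -9 + X
C(p, a) = 3*a
j(w) = w²*(-27 + 3*w) (j(w) = (3*(-9 + w))*w² = (-27 + 3*w)*w² = w²*(-27 + 3*w))
f = -635 (f = (-1047 + 388) - 3*1²*(-9 + 1) = -659 - 3*(-8) = -659 - 1*(-24) = -659 + 24 = -635)
f*(-5 - 1*(-7)) = -635*(-5 - 1*(-7)) = -635*(-5 + 7) = -635*2 = -1270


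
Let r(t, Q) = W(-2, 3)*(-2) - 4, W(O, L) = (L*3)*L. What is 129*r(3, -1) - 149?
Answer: -7631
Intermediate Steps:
W(O, L) = 3*L² (W(O, L) = (3*L)*L = 3*L²)
r(t, Q) = -58 (r(t, Q) = (3*3²)*(-2) - 4 = (3*9)*(-2) - 4 = 27*(-2) - 4 = -54 - 4 = -58)
129*r(3, -1) - 149 = 129*(-58) - 149 = -7482 - 149 = -7631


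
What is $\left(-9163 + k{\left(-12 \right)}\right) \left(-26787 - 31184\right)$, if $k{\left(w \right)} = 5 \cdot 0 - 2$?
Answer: $531304215$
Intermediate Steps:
$k{\left(w \right)} = -2$ ($k{\left(w \right)} = 0 - 2 = -2$)
$\left(-9163 + k{\left(-12 \right)}\right) \left(-26787 - 31184\right) = \left(-9163 - 2\right) \left(-26787 - 31184\right) = \left(-9165\right) \left(-57971\right) = 531304215$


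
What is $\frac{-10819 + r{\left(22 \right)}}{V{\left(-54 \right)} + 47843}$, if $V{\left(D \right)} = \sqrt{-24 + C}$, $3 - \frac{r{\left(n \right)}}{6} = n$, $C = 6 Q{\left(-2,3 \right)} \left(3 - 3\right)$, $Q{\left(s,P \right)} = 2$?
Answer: $- \frac{523067519}{2288952673} + \frac{21866 i \sqrt{6}}{2288952673} \approx -0.22852 + 2.34 \cdot 10^{-5} i$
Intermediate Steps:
$C = 0$ ($C = 6 \cdot 2 \left(3 - 3\right) = 12 \cdot 0 = 0$)
$r{\left(n \right)} = 18 - 6 n$
$V{\left(D \right)} = 2 i \sqrt{6}$ ($V{\left(D \right)} = \sqrt{-24 + 0} = \sqrt{-24} = 2 i \sqrt{6}$)
$\frac{-10819 + r{\left(22 \right)}}{V{\left(-54 \right)} + 47843} = \frac{-10819 + \left(18 - 132\right)}{2 i \sqrt{6} + 47843} = \frac{-10819 + \left(18 - 132\right)}{47843 + 2 i \sqrt{6}} = \frac{-10819 - 114}{47843 + 2 i \sqrt{6}} = - \frac{10933}{47843 + 2 i \sqrt{6}}$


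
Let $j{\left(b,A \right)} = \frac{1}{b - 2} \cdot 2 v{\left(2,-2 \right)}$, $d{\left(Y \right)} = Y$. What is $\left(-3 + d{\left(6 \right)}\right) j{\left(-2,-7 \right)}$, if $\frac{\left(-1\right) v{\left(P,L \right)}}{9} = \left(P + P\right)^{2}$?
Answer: $216$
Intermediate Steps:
$v{\left(P,L \right)} = - 36 P^{2}$ ($v{\left(P,L \right)} = - 9 \left(P + P\right)^{2} = - 9 \left(2 P\right)^{2} = - 9 \cdot 4 P^{2} = - 36 P^{2}$)
$j{\left(b,A \right)} = - \frac{288}{-2 + b}$ ($j{\left(b,A \right)} = \frac{1}{b - 2} \cdot 2 \left(- 36 \cdot 2^{2}\right) = \frac{1}{-2 + b} 2 \left(\left(-36\right) 4\right) = \frac{2}{-2 + b} \left(-144\right) = - \frac{288}{-2 + b}$)
$\left(-3 + d{\left(6 \right)}\right) j{\left(-2,-7 \right)} = \left(-3 + 6\right) \left(- \frac{288}{-2 - 2}\right) = 3 \left(- \frac{288}{-4}\right) = 3 \left(\left(-288\right) \left(- \frac{1}{4}\right)\right) = 3 \cdot 72 = 216$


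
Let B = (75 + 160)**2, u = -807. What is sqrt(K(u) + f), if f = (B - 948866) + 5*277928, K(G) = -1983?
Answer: 8*sqrt(7719) ≈ 702.86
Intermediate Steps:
B = 55225 (B = 235**2 = 55225)
f = 495999 (f = (55225 - 948866) + 5*277928 = -893641 + 1389640 = 495999)
sqrt(K(u) + f) = sqrt(-1983 + 495999) = sqrt(494016) = 8*sqrt(7719)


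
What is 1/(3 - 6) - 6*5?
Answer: -91/3 ≈ -30.333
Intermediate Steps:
1/(3 - 6) - 6*5 = 1/(-3) - 30 = -1/3 - 30 = -91/3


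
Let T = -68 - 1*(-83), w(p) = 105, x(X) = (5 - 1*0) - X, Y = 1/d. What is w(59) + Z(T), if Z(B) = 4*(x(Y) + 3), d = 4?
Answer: 136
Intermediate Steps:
Y = 1/4 ≈ 0.25000
x(X) = 5 - X (x(X) = (5 + 0) - X = 5 - X)
T = 15 (T = -68 + 83 = 15)
Z(B) = 31 (Z(B) = 4*((5 - 1*1/4) + 3) = 4*((5 - 1/4) + 3) = 4*(19/4 + 3) = 4*(31/4) = 31)
w(59) + Z(T) = 105 + 31 = 136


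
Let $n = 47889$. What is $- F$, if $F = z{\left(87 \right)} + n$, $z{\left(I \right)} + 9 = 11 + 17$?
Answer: $-47908$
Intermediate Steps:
$z{\left(I \right)} = 19$ ($z{\left(I \right)} = -9 + \left(11 + 17\right) = -9 + 28 = 19$)
$F = 47908$ ($F = 19 + 47889 = 47908$)
$- F = \left(-1\right) 47908 = -47908$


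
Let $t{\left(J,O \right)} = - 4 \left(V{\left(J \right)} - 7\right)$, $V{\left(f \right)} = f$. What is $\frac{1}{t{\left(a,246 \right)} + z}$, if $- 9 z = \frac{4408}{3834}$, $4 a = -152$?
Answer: $\frac{17253}{3103336} \approx 0.0055595$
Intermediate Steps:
$a = -38$ ($a = \frac{1}{4} \left(-152\right) = -38$)
$t{\left(J,O \right)} = 28 - 4 J$ ($t{\left(J,O \right)} = - 4 \left(J - 7\right) = - 4 \left(-7 + J\right) = 28 - 4 J$)
$z = - \frac{2204}{17253}$ ($z = - \frac{4408 \cdot \frac{1}{3834}}{9} = \left(- \frac{1}{9}\right) \frac{2204}{1917} = - \frac{2204}{17253} \approx -0.12775$)
$\frac{1}{t{\left(a,246 \right)} + z} = \frac{1}{\left(28 - -152\right) - \frac{2204}{17253}} = \frac{1}{\left(28 + 152\right) - \frac{2204}{17253}} = \frac{1}{180 - \frac{2204}{17253}} = \frac{1}{\frac{3103336}{17253}} = \frac{17253}{3103336}$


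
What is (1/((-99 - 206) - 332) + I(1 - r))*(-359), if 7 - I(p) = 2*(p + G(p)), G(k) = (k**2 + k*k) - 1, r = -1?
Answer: 2515872/637 ≈ 3949.6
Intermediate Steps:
G(k) = -1 + 2*k**2 (G(k) = (k**2 + k**2) - 1 = 2*k**2 - 1 = -1 + 2*k**2)
I(p) = 9 - 4*p**2 - 2*p (I(p) = 7 - 2*(p + (-1 + 2*p**2)) = 7 - 2*(-1 + p + 2*p**2) = 7 - (-2 + 2*p + 4*p**2) = 7 + (2 - 4*p**2 - 2*p) = 9 - 4*p**2 - 2*p)
(1/((-99 - 206) - 332) + I(1 - r))*(-359) = (1/((-99 - 206) - 332) + (9 - 4*(1 - 1*(-1))**2 - 2*(1 - 1*(-1))))*(-359) = (1/(-305 - 332) + (9 - 4*(1 + 1)**2 - 2*(1 + 1)))*(-359) = (1/(-637) + (9 - 4*2**2 - 2*2))*(-359) = (-1/637 + (9 - 4*4 - 4))*(-359) = (-1/637 + (9 - 16 - 4))*(-359) = (-1/637 - 11)*(-359) = -7008/637*(-359) = 2515872/637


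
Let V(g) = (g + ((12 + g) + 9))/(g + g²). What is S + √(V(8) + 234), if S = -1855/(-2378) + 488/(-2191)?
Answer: 2903841/5210198 + √33770/12 ≈ 15.871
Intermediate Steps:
S = 2903841/5210198 (S = -1855*(-1/2378) + 488*(-1/2191) = 1855/2378 - 488/2191 = 2903841/5210198 ≈ 0.55734)
V(g) = (21 + 2*g)/(g + g²) (V(g) = (g + (21 + g))/(g + g²) = (21 + 2*g)/(g + g²))
S + √(V(8) + 234) = 2903841/5210198 + √((21 + 2*8)/(8*(1 + 8)) + 234) = 2903841/5210198 + √((⅛)*(21 + 16)/9 + 234) = 2903841/5210198 + √((⅛)*(⅑)*37 + 234) = 2903841/5210198 + √(37/72 + 234) = 2903841/5210198 + √(16885/72) = 2903841/5210198 + √33770/12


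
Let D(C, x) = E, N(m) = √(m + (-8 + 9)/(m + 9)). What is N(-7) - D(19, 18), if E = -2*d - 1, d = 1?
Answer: 3 + I*√26/2 ≈ 3.0 + 2.5495*I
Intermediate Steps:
N(m) = √(m + 1/(9 + m))
E = -3 (E = -2*1 - 1 = -2 - 1 = -3)
D(C, x) = -3
N(-7) - D(19, 18) = √((1 - 7*(9 - 7))/(9 - 7)) - 1*(-3) = √((1 - 7*2)/2) + 3 = √((1 - 14)/2) + 3 = √((½)*(-13)) + 3 = √(-13/2) + 3 = I*√26/2 + 3 = 3 + I*√26/2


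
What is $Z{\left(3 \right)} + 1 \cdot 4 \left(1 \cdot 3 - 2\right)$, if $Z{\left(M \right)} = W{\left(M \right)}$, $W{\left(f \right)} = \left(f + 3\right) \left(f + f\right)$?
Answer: $40$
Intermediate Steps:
$W{\left(f \right)} = 2 f \left(3 + f\right)$ ($W{\left(f \right)} = \left(3 + f\right) 2 f = 2 f \left(3 + f\right)$)
$Z{\left(M \right)} = 2 M \left(3 + M\right)$
$Z{\left(3 \right)} + 1 \cdot 4 \left(1 \cdot 3 - 2\right) = 2 \cdot 3 \left(3 + 3\right) + 1 \cdot 4 \left(1 \cdot 3 - 2\right) = 2 \cdot 3 \cdot 6 + 4 \left(3 - 2\right) = 36 + 4 \cdot 1 = 36 + 4 = 40$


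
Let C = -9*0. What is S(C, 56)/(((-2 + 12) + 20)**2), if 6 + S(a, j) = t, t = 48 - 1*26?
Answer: 4/225 ≈ 0.017778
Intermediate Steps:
C = 0
t = 22 (t = 48 - 26 = 22)
S(a, j) = 16 (S(a, j) = -6 + 22 = 16)
S(C, 56)/(((-2 + 12) + 20)**2) = 16/(((-2 + 12) + 20)**2) = 16/((10 + 20)**2) = 16/(30**2) = 16/900 = 16*(1/900) = 4/225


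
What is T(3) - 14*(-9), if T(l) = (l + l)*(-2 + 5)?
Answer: 144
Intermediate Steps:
T(l) = 6*l (T(l) = (2*l)*3 = 6*l)
T(3) - 14*(-9) = 6*3 - 14*(-9) = 18 + 126 = 144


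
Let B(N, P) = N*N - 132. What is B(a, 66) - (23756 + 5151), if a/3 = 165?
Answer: 215986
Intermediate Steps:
a = 495 (a = 3*165 = 495)
B(N, P) = -132 + N² (B(N, P) = N² - 132 = -132 + N²)
B(a, 66) - (23756 + 5151) = (-132 + 495²) - (23756 + 5151) = (-132 + 245025) - 1*28907 = 244893 - 28907 = 215986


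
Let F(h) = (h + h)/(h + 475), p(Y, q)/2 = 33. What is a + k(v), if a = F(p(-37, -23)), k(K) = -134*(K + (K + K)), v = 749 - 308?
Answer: -95909430/541 ≈ -1.7728e+5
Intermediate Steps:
p(Y, q) = 66 (p(Y, q) = 2*33 = 66)
v = 441
k(K) = -402*K (k(K) = -134*(K + 2*K) = -402*K)
F(h) = 2*h/(475 + h) (F(h) = (2*h)/(475 + h) = 2*h/(475 + h))
a = 132/541 (a = 2*66/(475 + 66) = 2*66/541 = 2*66*(1/541) = 132/541 ≈ 0.24399)
a + k(v) = 132/541 - 402*441 = 132/541 - 177282 = -95909430/541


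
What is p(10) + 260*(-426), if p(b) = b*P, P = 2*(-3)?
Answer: -110820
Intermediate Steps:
P = -6
p(b) = -6*b (p(b) = b*(-6) = -6*b)
p(10) + 260*(-426) = -6*10 + 260*(-426) = -60 - 110760 = -110820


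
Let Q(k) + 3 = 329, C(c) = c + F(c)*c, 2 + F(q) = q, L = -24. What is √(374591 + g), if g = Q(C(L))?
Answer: √374917 ≈ 612.30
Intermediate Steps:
F(q) = -2 + q
C(c) = c + c*(-2 + c) (C(c) = c + (-2 + c)*c = c + c*(-2 + c))
Q(k) = 326 (Q(k) = -3 + 329 = 326)
g = 326
√(374591 + g) = √(374591 + 326) = √374917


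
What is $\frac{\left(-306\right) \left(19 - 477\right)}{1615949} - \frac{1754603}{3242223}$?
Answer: $- \frac{2380957894243}{5239267014627} \approx -0.45444$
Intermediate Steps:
$\frac{\left(-306\right) \left(19 - 477\right)}{1615949} - \frac{1754603}{3242223} = \left(-306\right) \left(-458\right) \frac{1}{1615949} - \frac{1754603}{3242223} = 140148 \cdot \frac{1}{1615949} - \frac{1754603}{3242223} = \frac{140148}{1615949} - \frac{1754603}{3242223} = - \frac{2380957894243}{5239267014627}$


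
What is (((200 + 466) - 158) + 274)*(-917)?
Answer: -717094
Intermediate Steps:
(((200 + 466) - 158) + 274)*(-917) = ((666 - 158) + 274)*(-917) = (508 + 274)*(-917) = 782*(-917) = -717094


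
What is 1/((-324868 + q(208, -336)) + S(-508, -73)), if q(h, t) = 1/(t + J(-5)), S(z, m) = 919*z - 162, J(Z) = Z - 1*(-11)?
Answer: -330/261321061 ≈ -1.2628e-6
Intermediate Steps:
J(Z) = 11 + Z (J(Z) = Z + 11 = 11 + Z)
S(z, m) = -162 + 919*z
q(h, t) = 1/(6 + t) (q(h, t) = 1/(t + (11 - 5)) = 1/(t + 6) = 1/(6 + t))
1/((-324868 + q(208, -336)) + S(-508, -73)) = 1/((-324868 + 1/(6 - 336)) + (-162 + 919*(-508))) = 1/((-324868 + 1/(-330)) + (-162 - 466852)) = 1/((-324868 - 1/330) - 467014) = 1/(-107206441/330 - 467014) = 1/(-261321061/330) = -330/261321061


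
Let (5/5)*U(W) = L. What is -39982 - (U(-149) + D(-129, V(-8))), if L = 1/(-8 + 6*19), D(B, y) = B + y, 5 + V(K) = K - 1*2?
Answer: -4222829/106 ≈ -39838.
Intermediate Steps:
V(K) = -7 + K (V(K) = -5 + (K - 1*2) = -5 + (K - 2) = -5 + (-2 + K) = -7 + K)
L = 1/106 (L = 1/(-8 + 114) = 1/106 ≈ 0.0094340)
U(W) = 1/106
-39982 - (U(-149) + D(-129, V(-8))) = -39982 - (1/106 + (-129 + (-7 - 8))) = -39982 - (1/106 + (-129 - 15)) = -39982 - (1/106 - 144) = -39982 - 1*(-15263/106) = -39982 + 15263/106 = -4222829/106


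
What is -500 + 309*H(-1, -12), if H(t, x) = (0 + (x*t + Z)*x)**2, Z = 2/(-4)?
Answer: 5884096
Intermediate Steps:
Z = -1/2 (Z = 2*(-1/4) = -1/2 ≈ -0.50000)
H(t, x) = x**2*(-1/2 + t*x)**2 (H(t, x) = (0 + (x*t - 1/2)*x)**2 = (0 + (t*x - 1/2)*x)**2 = (0 + (-1/2 + t*x)*x)**2 = (0 + x*(-1/2 + t*x))**2 = (x*(-1/2 + t*x))**2 = x**2*(-1/2 + t*x)**2)
-500 + 309*H(-1, -12) = -500 + 309*((1/4)*(-12)**2*(-1 + 2*(-1)*(-12))**2) = -500 + 309*((1/4)*144*(-1 + 24)**2) = -500 + 309*((1/4)*144*23**2) = -500 + 309*((1/4)*144*529) = -500 + 309*19044 = -500 + 5884596 = 5884096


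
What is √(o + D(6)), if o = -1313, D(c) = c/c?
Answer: 4*I*√82 ≈ 36.222*I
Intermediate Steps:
D(c) = 1
√(o + D(6)) = √(-1313 + 1) = √(-1312) = 4*I*√82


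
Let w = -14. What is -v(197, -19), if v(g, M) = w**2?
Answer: -196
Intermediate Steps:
v(g, M) = 196 (v(g, M) = (-14)**2 = 196)
-v(197, -19) = -1*196 = -196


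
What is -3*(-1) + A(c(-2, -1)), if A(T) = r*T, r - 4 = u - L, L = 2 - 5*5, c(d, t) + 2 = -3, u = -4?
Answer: -112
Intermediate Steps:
c(d, t) = -5 (c(d, t) = -2 - 3 = -5)
L = -23 (L = 2 - 25 = -23)
r = 23 (r = 4 + (-4 - 1*(-23)) = 4 + (-4 + 23) = 4 + 19 = 23)
A(T) = 23*T
-3*(-1) + A(c(-2, -1)) = -3*(-1) + 23*(-5) = 3 - 115 = -112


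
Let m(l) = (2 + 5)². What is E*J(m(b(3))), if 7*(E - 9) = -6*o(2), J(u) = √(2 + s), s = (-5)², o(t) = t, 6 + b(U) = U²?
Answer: 153*√3/7 ≈ 37.858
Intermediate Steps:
b(U) = -6 + U²
m(l) = 49 (m(l) = 7² = 49)
s = 25
J(u) = 3*√3 (J(u) = √(2 + 25) = √27 = 3*√3)
E = 51/7 (E = 9 + (-6*2)/7 = 9 + (⅐)*(-12) = 9 - 12/7 = 51/7 ≈ 7.2857)
E*J(m(b(3))) = 51*(3*√3)/7 = 153*√3/7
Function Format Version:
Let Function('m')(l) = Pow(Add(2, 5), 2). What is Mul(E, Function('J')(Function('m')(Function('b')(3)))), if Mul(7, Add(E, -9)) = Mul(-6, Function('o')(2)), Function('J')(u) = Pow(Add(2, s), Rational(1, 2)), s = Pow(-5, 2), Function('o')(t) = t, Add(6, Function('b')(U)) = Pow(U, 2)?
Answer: Mul(Rational(153, 7), Pow(3, Rational(1, 2))) ≈ 37.858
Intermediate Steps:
Function('b')(U) = Add(-6, Pow(U, 2))
Function('m')(l) = 49 (Function('m')(l) = Pow(7, 2) = 49)
s = 25
Function('J')(u) = Mul(3, Pow(3, Rational(1, 2))) (Function('J')(u) = Pow(Add(2, 25), Rational(1, 2)) = Pow(27, Rational(1, 2)) = Mul(3, Pow(3, Rational(1, 2))))
E = Rational(51, 7) (E = Add(9, Mul(Rational(1, 7), Mul(-6, 2))) = Add(9, Mul(Rational(1, 7), -12)) = Add(9, Rational(-12, 7)) = Rational(51, 7) ≈ 7.2857)
Mul(E, Function('J')(Function('m')(Function('b')(3)))) = Mul(Rational(51, 7), Mul(3, Pow(3, Rational(1, 2)))) = Mul(Rational(153, 7), Pow(3, Rational(1, 2)))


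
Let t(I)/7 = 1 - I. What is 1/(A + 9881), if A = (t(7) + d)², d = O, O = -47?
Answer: 1/17802 ≈ 5.6173e-5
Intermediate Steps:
d = -47
t(I) = 7 - 7*I (t(I) = 7*(1 - I) = 7 - 7*I)
A = 7921 (A = ((7 - 7*7) - 47)² = ((7 - 49) - 47)² = (-42 - 47)² = (-89)² = 7921)
1/(A + 9881) = 1/(7921 + 9881) = 1/17802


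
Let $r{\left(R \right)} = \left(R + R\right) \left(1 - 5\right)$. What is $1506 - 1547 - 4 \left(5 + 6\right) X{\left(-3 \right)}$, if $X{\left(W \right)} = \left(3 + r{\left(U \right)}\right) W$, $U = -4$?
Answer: $-7145634$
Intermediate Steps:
$r{\left(R \right)} = - 8 R$ ($r{\left(R \right)} = 2 R \left(-4\right) = - 8 R$)
$X{\left(W \right)} = 35 W$ ($X{\left(W \right)} = \left(3 - -32\right) W = \left(3 + 32\right) W = 35 W$)
$1506 - 1547 - 4 \left(5 + 6\right) X{\left(-3 \right)} = 1506 - 1547 - 4 \left(5 + 6\right) 35 \left(-3\right) = 1506 - 1547 \left(-4\right) 11 \left(-105\right) = 1506 - 1547 \left(\left(-44\right) \left(-105\right)\right) = 1506 - 7147140 = -7145634$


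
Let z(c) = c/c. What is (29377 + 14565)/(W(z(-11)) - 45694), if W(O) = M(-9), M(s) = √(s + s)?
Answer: -1003942874/1043970827 - 65913*I*√2/1043970827 ≈ -0.96166 - 8.9289e-5*I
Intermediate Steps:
M(s) = √2*√s (M(s) = √(2*s) = √2*√s)
z(c) = 1
W(O) = 3*I*√2 (W(O) = √2*√(-9) = √2*(3*I) = 3*I*√2)
(29377 + 14565)/(W(z(-11)) - 45694) = (29377 + 14565)/(3*I*√2 - 45694) = 43942/(-45694 + 3*I*√2)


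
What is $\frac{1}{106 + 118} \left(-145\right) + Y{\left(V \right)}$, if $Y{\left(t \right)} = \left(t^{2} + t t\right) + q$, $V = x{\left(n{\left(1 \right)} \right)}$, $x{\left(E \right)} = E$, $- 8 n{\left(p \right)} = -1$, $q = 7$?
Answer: $\frac{715}{112} \approx 6.3839$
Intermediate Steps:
$n{\left(p \right)} = \frac{1}{8}$ ($n{\left(p \right)} = \left(- \frac{1}{8}\right) \left(-1\right) = \frac{1}{8}$)
$V = \frac{1}{8} \approx 0.125$
$Y{\left(t \right)} = 7 + 2 t^{2}$ ($Y{\left(t \right)} = \left(t^{2} + t t\right) + 7 = \left(t^{2} + t^{2}\right) + 7 = 2 t^{2} + 7 = 7 + 2 t^{2}$)
$\frac{1}{106 + 118} \left(-145\right) + Y{\left(V \right)} = \frac{1}{106 + 118} \left(-145\right) + \left(7 + \frac{2}{64}\right) = \frac{1}{224} \left(-145\right) + \left(7 + 2 \cdot \frac{1}{64}\right) = \frac{1}{224} \left(-145\right) + \left(7 + \frac{1}{32}\right) = - \frac{145}{224} + \frac{225}{32} = \frac{715}{112}$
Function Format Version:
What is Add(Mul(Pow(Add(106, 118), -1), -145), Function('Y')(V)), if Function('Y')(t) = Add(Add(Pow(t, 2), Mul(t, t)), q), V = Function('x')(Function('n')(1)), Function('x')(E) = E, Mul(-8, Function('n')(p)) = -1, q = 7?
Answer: Rational(715, 112) ≈ 6.3839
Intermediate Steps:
Function('n')(p) = Rational(1, 8) (Function('n')(p) = Mul(Rational(-1, 8), -1) = Rational(1, 8))
V = Rational(1, 8) ≈ 0.12500
Function('Y')(t) = Add(7, Mul(2, Pow(t, 2))) (Function('Y')(t) = Add(Add(Pow(t, 2), Mul(t, t)), 7) = Add(Add(Pow(t, 2), Pow(t, 2)), 7) = Add(Mul(2, Pow(t, 2)), 7) = Add(7, Mul(2, Pow(t, 2))))
Add(Mul(Pow(Add(106, 118), -1), -145), Function('Y')(V)) = Add(Mul(Pow(Add(106, 118), -1), -145), Add(7, Mul(2, Pow(Rational(1, 8), 2)))) = Add(Mul(Pow(224, -1), -145), Add(7, Mul(2, Rational(1, 64)))) = Add(Mul(Rational(1, 224), -145), Add(7, Rational(1, 32))) = Add(Rational(-145, 224), Rational(225, 32)) = Rational(715, 112)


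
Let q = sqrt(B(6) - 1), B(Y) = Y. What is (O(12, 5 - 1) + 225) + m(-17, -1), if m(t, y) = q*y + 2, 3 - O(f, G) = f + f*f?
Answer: 74 - sqrt(5) ≈ 71.764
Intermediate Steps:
q = sqrt(5) (q = sqrt(6 - 1) = sqrt(5) ≈ 2.2361)
O(f, G) = 3 - f - f**2 (O(f, G) = 3 - (f + f*f) = 3 - (f + f**2) = 3 + (-f - f**2) = 3 - f - f**2)
m(t, y) = 2 + y*sqrt(5) (m(t, y) = sqrt(5)*y + 2 = y*sqrt(5) + 2 = 2 + y*sqrt(5))
(O(12, 5 - 1) + 225) + m(-17, -1) = ((3 - 1*12 - 1*12**2) + 225) + (2 - sqrt(5)) = ((3 - 12 - 1*144) + 225) + (2 - sqrt(5)) = ((3 - 12 - 144) + 225) + (2 - sqrt(5)) = (-153 + 225) + (2 - sqrt(5)) = 72 + (2 - sqrt(5)) = 74 - sqrt(5)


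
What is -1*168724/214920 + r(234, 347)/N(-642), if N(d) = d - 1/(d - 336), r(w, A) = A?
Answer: -8943706111/6747144750 ≈ -1.3256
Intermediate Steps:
N(d) = d - 1/(-336 + d)
-1*168724/214920 + r(234, 347)/N(-642) = -1*168724/214920 + 347/(((-1 + (-642)**2 - 336*(-642))/(-336 - 642))) = -168724*1/214920 + 347/(((-1 + 412164 + 215712)/(-978))) = -42181/53730 + 347/((-1/978*627875)) = -42181/53730 + 347/(-627875/978) = -42181/53730 + 347*(-978/627875) = -42181/53730 - 339366/627875 = -8943706111/6747144750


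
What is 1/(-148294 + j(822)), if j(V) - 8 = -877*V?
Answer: -1/869180 ≈ -1.1505e-6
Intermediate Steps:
j(V) = 8 - 877*V
1/(-148294 + j(822)) = 1/(-148294 + (8 - 877*822)) = 1/(-148294 + (8 - 720894)) = 1/(-148294 - 720886) = 1/(-869180) = -1/869180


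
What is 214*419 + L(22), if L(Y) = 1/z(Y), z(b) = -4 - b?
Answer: 2331315/26 ≈ 89666.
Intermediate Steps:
L(Y) = 1/(-4 - Y)
214*419 + L(22) = 214*419 - 1/(4 + 22) = 89666 - 1/26 = 2331315/26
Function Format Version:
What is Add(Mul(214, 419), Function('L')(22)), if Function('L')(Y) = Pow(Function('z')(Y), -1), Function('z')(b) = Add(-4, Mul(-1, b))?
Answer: Rational(2331315, 26) ≈ 89666.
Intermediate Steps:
Function('L')(Y) = Pow(Add(-4, Mul(-1, Y)), -1)
Add(Mul(214, 419), Function('L')(22)) = Add(Mul(214, 419), Mul(-1, Pow(Add(4, 22), -1))) = Add(89666, Mul(-1, Pow(26, -1))) = Add(89666, Mul(-1, Rational(1, 26))) = Add(89666, Rational(-1, 26)) = Rational(2331315, 26)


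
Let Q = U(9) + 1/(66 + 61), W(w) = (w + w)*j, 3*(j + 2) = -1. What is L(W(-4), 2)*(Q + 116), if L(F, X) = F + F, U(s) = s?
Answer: 592704/127 ≈ 4667.0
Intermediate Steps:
j = -7/3 (j = -2 + (1/3)*(-1) = -2 - 1/3 = -7/3 ≈ -2.3333)
W(w) = -14*w/3 (W(w) = (w + w)*(-7/3) = (2*w)*(-7/3) = -14*w/3)
L(F, X) = 2*F
Q = 1144/127 (Q = 9 + 1/(66 + 61) = 9 + 1/127 = 1144/127 ≈ 9.0079)
L(W(-4), 2)*(Q + 116) = (2*(-14/3*(-4)))*(1144/127 + 116) = (2*(56/3))*(15876/127) = (112/3)*(15876/127) = 592704/127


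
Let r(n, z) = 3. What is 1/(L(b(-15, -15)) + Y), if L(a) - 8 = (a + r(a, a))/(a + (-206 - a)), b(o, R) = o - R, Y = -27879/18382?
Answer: 946673/6123829 ≈ 0.15459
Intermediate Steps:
Y = -27879/18382 (Y = -27879*1/18382 = -27879/18382 ≈ -1.5166)
L(a) = 1645/206 - a/206 (L(a) = 8 + (a + 3)/(a + (-206 - a)) = 8 + (3 + a)/(-206) = 8 + (3 + a)*(-1/206) = 8 + (-3/206 - a/206) = 1645/206 - a/206)
1/(L(b(-15, -15)) + Y) = 1/((1645/206 - (-15 - 1*(-15))/206) - 27879/18382) = 1/((1645/206 - (-15 + 15)/206) - 27879/18382) = 1/((1645/206 - 1/206*0) - 27879/18382) = 1/((1645/206 + 0) - 27879/18382) = 1/(1645/206 - 27879/18382) = 1/(6123829/946673) = 946673/6123829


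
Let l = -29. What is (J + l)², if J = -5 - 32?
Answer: 4356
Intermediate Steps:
J = -37
(J + l)² = (-37 - 29)² = (-66)² = 4356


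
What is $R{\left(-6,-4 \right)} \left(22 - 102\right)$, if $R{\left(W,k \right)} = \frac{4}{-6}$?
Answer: $\frac{160}{3} \approx 53.333$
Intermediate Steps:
$R{\left(W,k \right)} = - \frac{2}{3}$ ($R{\left(W,k \right)} = 4 \left(- \frac{1}{6}\right) = - \frac{2}{3}$)
$R{\left(-6,-4 \right)} \left(22 - 102\right) = - \frac{2 \left(22 - 102\right)}{3} = \left(- \frac{2}{3}\right) \left(-80\right) = \frac{160}{3}$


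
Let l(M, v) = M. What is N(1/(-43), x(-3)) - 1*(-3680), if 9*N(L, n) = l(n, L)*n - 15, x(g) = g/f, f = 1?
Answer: 11038/3 ≈ 3679.3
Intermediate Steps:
x(g) = g (x(g) = g/1 = g*1 = g)
N(L, n) = -5/3 + n²/9 (N(L, n) = (n*n - 15)/9 = (n² - 15)/9 = (-15 + n²)/9 = -5/3 + n²/9)
N(1/(-43), x(-3)) - 1*(-3680) = (-5/3 + (⅑)*(-3)²) - 1*(-3680) = (-5/3 + (⅑)*9) + 3680 = (-5/3 + 1) + 3680 = -⅔ + 3680 = 11038/3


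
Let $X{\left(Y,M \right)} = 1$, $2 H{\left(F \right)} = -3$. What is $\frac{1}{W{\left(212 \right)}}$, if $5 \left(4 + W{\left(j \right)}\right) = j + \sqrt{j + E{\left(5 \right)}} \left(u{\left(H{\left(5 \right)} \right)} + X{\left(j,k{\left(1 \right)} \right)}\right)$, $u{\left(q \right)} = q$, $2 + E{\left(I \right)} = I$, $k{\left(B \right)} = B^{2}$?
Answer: $\frac{3840}{147241} + \frac{10 \sqrt{215}}{147241} \approx 0.027076$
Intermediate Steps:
$E{\left(I \right)} = -2 + I$
$H{\left(F \right)} = - \frac{3}{2}$ ($H{\left(F \right)} = \frac{1}{2} \left(-3\right) = - \frac{3}{2}$)
$W{\left(j \right)} = -4 - \frac{\sqrt{3 + j}}{10} + \frac{j}{5}$ ($W{\left(j \right)} = -4 + \frac{j + \sqrt{j + \left(-2 + 5\right)} \left(- \frac{3}{2} + 1\right)}{5} = -4 + \frac{j + \sqrt{j + 3} \left(- \frac{1}{2}\right)}{5} = -4 + \frac{j + \sqrt{3 + j} \left(- \frac{1}{2}\right)}{5} = -4 + \frac{j - \frac{\sqrt{3 + j}}{2}}{5} = -4 + \left(- \frac{\sqrt{3 + j}}{10} + \frac{j}{5}\right) = -4 - \frac{\sqrt{3 + j}}{10} + \frac{j}{5}$)
$\frac{1}{W{\left(212 \right)}} = \frac{1}{-4 - \frac{\sqrt{3 + 212}}{10} + \frac{1}{5} \cdot 212} = \frac{1}{-4 - \frac{\sqrt{215}}{10} + \frac{212}{5}} = \frac{1}{\frac{192}{5} - \frac{\sqrt{215}}{10}}$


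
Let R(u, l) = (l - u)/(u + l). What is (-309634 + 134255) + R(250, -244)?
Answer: -526384/3 ≈ -1.7546e+5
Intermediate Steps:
R(u, l) = (l - u)/(l + u)
(-309634 + 134255) + R(250, -244) = (-309634 + 134255) + (-244 - 1*250)/(-244 + 250) = -175379 + (-244 - 250)/6 = -175379 + (1/6)*(-494) = -175379 - 247/3 = -526384/3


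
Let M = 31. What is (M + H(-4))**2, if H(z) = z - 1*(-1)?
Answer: 784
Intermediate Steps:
H(z) = 1 + z (H(z) = z + 1 = 1 + z)
(M + H(-4))**2 = (31 + (1 - 4))**2 = (31 - 3)**2 = 28**2 = 784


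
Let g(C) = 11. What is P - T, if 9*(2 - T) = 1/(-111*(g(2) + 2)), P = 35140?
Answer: 456337205/12987 ≈ 35138.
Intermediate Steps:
T = 25975/12987 (T = 2 - (-1/(111*(11 + 2)))/9 = 2 - 1/(9*((-111*13))) = 2 - 1/9/(-1443) = 2 - 1/9*(-1/1443) = 2 + 1/12987 = 25975/12987 ≈ 2.0001)
P - T = 35140 - 1*25975/12987 = 35140 - 25975/12987 = 456337205/12987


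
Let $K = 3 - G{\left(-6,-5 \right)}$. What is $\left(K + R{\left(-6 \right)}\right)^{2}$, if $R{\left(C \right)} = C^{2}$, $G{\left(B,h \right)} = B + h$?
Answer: $2500$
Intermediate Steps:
$K = 14$ ($K = 3 - \left(-6 - 5\right) = 3 - -11 = 3 + 11 = 14$)
$\left(K + R{\left(-6 \right)}\right)^{2} = \left(14 + \left(-6\right)^{2}\right)^{2} = \left(14 + 36\right)^{2} = 50^{2} = 2500$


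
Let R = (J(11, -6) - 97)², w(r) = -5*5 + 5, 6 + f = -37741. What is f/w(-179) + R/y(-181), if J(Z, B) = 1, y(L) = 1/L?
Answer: -33324173/20 ≈ -1.6662e+6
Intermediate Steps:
f = -37747 (f = -6 - 37741 = -37747)
w(r) = -20 (w(r) = -25 + 5 = -20)
R = 9216 (R = (1 - 97)² = (-96)² = 9216)
f/w(-179) + R/y(-181) = -37747/(-20) + 9216/(1/(-181)) = -37747*(-1/20) + 9216/(-1/181) = 37747/20 + 9216*(-181) = 37747/20 - 1668096 = -33324173/20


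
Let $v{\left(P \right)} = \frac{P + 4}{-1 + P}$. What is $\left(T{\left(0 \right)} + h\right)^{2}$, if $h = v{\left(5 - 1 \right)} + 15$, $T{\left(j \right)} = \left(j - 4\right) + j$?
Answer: $\frac{1681}{9} \approx 186.78$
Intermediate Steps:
$T{\left(j \right)} = -4 + 2 j$ ($T{\left(j \right)} = \left(-4 + j\right) + j = -4 + 2 j$)
$v{\left(P \right)} = \frac{4 + P}{-1 + P}$
$h = \frac{53}{3}$ ($h = \frac{4 + \left(5 - 1\right)}{-1 + \left(5 - 1\right)} + 15 = \frac{4 + 4}{-1 + 4} + 15 = \frac{1}{3} \cdot 8 + 15 = \frac{8}{3} + 15 = \frac{53}{3} \approx 17.667$)
$\left(T{\left(0 \right)} + h\right)^{2} = \left(\left(-4 + 2 \cdot 0\right) + \frac{53}{3}\right)^{2} = \left(\left(-4 + 0\right) + \frac{53}{3}\right)^{2} = \left(-4 + \frac{53}{3}\right)^{2} = \left(\frac{41}{3}\right)^{2} = \frac{1681}{9}$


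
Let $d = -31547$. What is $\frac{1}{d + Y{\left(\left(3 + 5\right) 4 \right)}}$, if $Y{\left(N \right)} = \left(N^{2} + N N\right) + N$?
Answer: $- \frac{1}{29467} \approx -3.3936 \cdot 10^{-5}$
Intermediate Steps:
$Y{\left(N \right)} = N + 2 N^{2}$ ($Y{\left(N \right)} = \left(N^{2} + N^{2}\right) + N = 2 N^{2} + N = N + 2 N^{2}$)
$\frac{1}{d + Y{\left(\left(3 + 5\right) 4 \right)}} = \frac{1}{-31547 + \left(3 + 5\right) 4 \left(1 + 2 \left(3 + 5\right) 4\right)} = \frac{1}{-31547 + 8 \cdot 4 \left(1 + 2 \cdot 8 \cdot 4\right)} = \frac{1}{-31547 + 32 \left(1 + 2 \cdot 32\right)} = \frac{1}{-31547 + 32 \left(1 + 64\right)} = \frac{1}{-31547 + 32 \cdot 65} = \frac{1}{-31547 + 2080} = \frac{1}{-29467} = - \frac{1}{29467}$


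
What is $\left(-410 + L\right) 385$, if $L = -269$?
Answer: $-261415$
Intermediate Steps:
$\left(-410 + L\right) 385 = \left(-410 - 269\right) 385 = \left(-679\right) 385 = -261415$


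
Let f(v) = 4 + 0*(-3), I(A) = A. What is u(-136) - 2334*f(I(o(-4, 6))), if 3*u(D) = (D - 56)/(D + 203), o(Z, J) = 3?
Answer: -625576/67 ≈ -9337.0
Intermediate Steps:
f(v) = 4 (f(v) = 4 + 0 = 4)
u(D) = (-56 + D)/(3*(203 + D)) (u(D) = ((D - 56)/(D + 203))/3 = ((-56 + D)/(203 + D))/3 = (-56 + D)/(3*(203 + D)))
u(-136) - 2334*f(I(o(-4, 6))) = (-56 - 136)/(3*(203 - 136)) - 2334*4 = (⅓)*(-192)/67 - 1*9336 = (⅓)*(1/67)*(-192) - 9336 = -64/67 - 9336 = -625576/67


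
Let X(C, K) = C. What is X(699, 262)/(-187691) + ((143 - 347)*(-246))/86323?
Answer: 9358745367/16202050193 ≈ 0.57763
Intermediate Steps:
X(699, 262)/(-187691) + ((143 - 347)*(-246))/86323 = 699/(-187691) + ((143 - 347)*(-246))/86323 = 699*(-1/187691) - 204*(-246)*(1/86323) = -699/187691 + 50184*(1/86323) = -699/187691 + 50184/86323 = 9358745367/16202050193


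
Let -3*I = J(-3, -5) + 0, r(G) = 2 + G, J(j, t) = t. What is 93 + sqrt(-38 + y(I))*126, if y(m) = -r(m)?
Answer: 93 + 210*I*sqrt(15) ≈ 93.0 + 813.33*I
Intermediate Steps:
I = 5/3 (I = -(-5 + 0)/3 = -1/3*(-5) = 5/3 ≈ 1.6667)
y(m) = -2 - m (y(m) = -(2 + m) = -2 - m)
93 + sqrt(-38 + y(I))*126 = 93 + sqrt(-38 + (-2 - 1*5/3))*126 = 93 + sqrt(-38 + (-2 - 5/3))*126 = 93 + sqrt(-38 - 11/3)*126 = 93 + sqrt(-125/3)*126 = 93 + (5*I*sqrt(15)/3)*126 = 93 + 210*I*sqrt(15)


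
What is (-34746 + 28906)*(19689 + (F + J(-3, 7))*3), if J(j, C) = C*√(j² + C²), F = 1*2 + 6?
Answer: -115123920 - 122640*√58 ≈ -1.1606e+8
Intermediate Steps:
F = 8 (F = 2 + 6 = 8)
J(j, C) = C*√(C² + j²)
(-34746 + 28906)*(19689 + (F + J(-3, 7))*3) = (-34746 + 28906)*(19689 + (8 + 7*√(7² + (-3)²))*3) = -5840*(19689 + (8 + 7*√(49 + 9))*3) = -5840*(19689 + (8 + 7*√58)*3) = -5840*(19689 + (24 + 21*√58)) = -5840*(19713 + 21*√58) = -115123920 - 122640*√58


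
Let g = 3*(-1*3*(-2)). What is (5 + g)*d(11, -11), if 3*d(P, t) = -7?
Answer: -161/3 ≈ -53.667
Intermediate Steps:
d(P, t) = -7/3 (d(P, t) = (1/3)*(-7) = -7/3)
g = 18 (g = 3*(-3*(-2)) = 3*6 = 18)
(5 + g)*d(11, -11) = (5 + 18)*(-7/3) = 23*(-7/3) = -161/3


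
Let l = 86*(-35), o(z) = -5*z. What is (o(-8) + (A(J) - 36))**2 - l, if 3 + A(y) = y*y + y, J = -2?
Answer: 3019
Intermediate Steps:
A(y) = -3 + y + y**2 (A(y) = -3 + (y*y + y) = -3 + (y**2 + y) = -3 + (y + y**2) = -3 + y + y**2)
l = -3010
(o(-8) + (A(J) - 36))**2 - l = (-5*(-8) + ((-3 - 2 + (-2)**2) - 36))**2 - 1*(-3010) = (40 + ((-3 - 2 + 4) - 36))**2 + 3010 = (40 + (-1 - 36))**2 + 3010 = (40 - 37)**2 + 3010 = 3**2 + 3010 = 9 + 3010 = 3019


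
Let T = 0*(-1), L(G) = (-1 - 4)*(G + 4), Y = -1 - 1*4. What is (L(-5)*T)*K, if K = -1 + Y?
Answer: 0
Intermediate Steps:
Y = -5 (Y = -1 - 4 = -5)
K = -6 (K = -1 - 5 = -6)
L(G) = -20 - 5*G (L(G) = -5*(4 + G) = -20 - 5*G)
T = 0
(L(-5)*T)*K = ((-20 - 5*(-5))*0)*(-6) = ((-20 + 25)*0)*(-6) = (5*0)*(-6) = 0*(-6) = 0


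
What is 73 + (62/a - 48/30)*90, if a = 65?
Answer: 193/13 ≈ 14.846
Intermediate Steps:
73 + (62/a - 48/30)*90 = 73 + (62/65 - 48/30)*90 = 73 + (62*(1/65) - 48*1/30)*90 = 73 + (62/65 - 8/5)*90 = 73 - 42/65*90 = 73 - 756/13 = 193/13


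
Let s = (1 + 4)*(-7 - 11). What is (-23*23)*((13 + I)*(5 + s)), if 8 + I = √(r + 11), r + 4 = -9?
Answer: 224825 + 44965*I*√2 ≈ 2.2483e+5 + 63590.0*I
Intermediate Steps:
r = -13 (r = -4 - 9 = -13)
I = -8 + I*√2 (I = -8 + √(-13 + 11) = -8 + √(-2) = -8 + I*√2 ≈ -8.0 + 1.4142*I)
s = -90 (s = 5*(-18) = -90)
(-23*23)*((13 + I)*(5 + s)) = (-23*23)*((13 + (-8 + I*√2))*(5 - 90)) = -529*(5 + I*√2)*(-85) = -529*(-425 - 85*I*√2) = 224825 + 44965*I*√2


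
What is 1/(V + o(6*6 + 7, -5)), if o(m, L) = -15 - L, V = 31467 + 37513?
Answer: 1/68970 ≈ 1.4499e-5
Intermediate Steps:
V = 68980
1/(V + o(6*6 + 7, -5)) = 1/(68980 + (-15 - 1*(-5))) = 1/(68980 + (-15 + 5)) = 1/(68980 - 10) = 1/68970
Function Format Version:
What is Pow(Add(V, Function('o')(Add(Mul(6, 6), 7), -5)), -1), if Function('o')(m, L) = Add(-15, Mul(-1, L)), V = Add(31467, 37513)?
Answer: Rational(1, 68970) ≈ 1.4499e-5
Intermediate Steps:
V = 68980
Pow(Add(V, Function('o')(Add(Mul(6, 6), 7), -5)), -1) = Pow(Add(68980, Add(-15, Mul(-1, -5))), -1) = Pow(Add(68980, Add(-15, 5)), -1) = Pow(Add(68980, -10), -1) = Pow(68970, -1) = Rational(1, 68970)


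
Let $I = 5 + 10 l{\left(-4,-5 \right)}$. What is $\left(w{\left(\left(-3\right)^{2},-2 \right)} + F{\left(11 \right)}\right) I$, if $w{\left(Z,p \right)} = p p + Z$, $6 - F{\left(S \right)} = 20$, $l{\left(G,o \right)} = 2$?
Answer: $-25$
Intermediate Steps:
$F{\left(S \right)} = -14$ ($F{\left(S \right)} = 6 - 20 = -14$)
$w{\left(Z,p \right)} = Z + p^{2}$ ($w{\left(Z,p \right)} = p^{2} + Z = Z + p^{2}$)
$I = 25$ ($I = 5 + 10 \cdot 2 = 5 + 20 = 25$)
$\left(w{\left(\left(-3\right)^{2},-2 \right)} + F{\left(11 \right)}\right) I = \left(\left(\left(-3\right)^{2} + \left(-2\right)^{2}\right) - 14\right) 25 = \left(\left(9 + 4\right) - 14\right) 25 = \left(13 - 14\right) 25 = \left(-1\right) 25 = -25$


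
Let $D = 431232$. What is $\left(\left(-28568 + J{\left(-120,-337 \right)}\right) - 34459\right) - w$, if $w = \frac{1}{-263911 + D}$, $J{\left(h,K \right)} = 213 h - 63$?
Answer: $- \frac{14833006651}{167321} \approx -88650.0$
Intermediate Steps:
$J{\left(h,K \right)} = -63 + 213 h$
$w = \frac{1}{167321}$ ($w = \frac{1}{-263911 + 431232} = \frac{1}{167321} \approx 5.9765 \cdot 10^{-6}$)
$\left(\left(-28568 + J{\left(-120,-337 \right)}\right) - 34459\right) - w = \left(\left(-28568 + \left(-63 + 213 \left(-120\right)\right)\right) - 34459\right) - \frac{1}{167321} = \left(\left(-28568 - 25623\right) - 34459\right) - \frac{1}{167321} = \left(-54191 - 34459\right) - \frac{1}{167321} = -88650 - \frac{1}{167321} = - \frac{14833006651}{167321}$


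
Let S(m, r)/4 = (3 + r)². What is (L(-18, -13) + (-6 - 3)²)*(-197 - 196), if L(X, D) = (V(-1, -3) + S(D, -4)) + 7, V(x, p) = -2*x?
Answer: -36942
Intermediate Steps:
S(m, r) = 4*(3 + r)²
L(X, D) = 13 (L(X, D) = (-2*(-1) + 4*(3 - 4)²) + 7 = (2 + 4*(-1)²) + 7 = (2 + 4*1) + 7 = (2 + 4) + 7 = 6 + 7 = 13)
(L(-18, -13) + (-6 - 3)²)*(-197 - 196) = (13 + (-6 - 3)²)*(-197 - 196) = (13 + (-9)²)*(-393) = (13 + 81)*(-393) = 94*(-393) = -36942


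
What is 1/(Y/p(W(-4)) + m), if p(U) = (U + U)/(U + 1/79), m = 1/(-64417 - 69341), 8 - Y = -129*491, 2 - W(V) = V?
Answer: 21133764/670792468567 ≈ 3.1506e-5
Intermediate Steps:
W(V) = 2 - V
Y = 63347 (Y = 8 - (-129)*491 = 8 - 1*(-63339) = 8 + 63339 = 63347)
m = -1/133758 (m = 1/(-133758) = -1/133758 ≈ -7.4762e-6)
p(U) = 2*U/(1/79 + U) (p(U) = (2*U)/(U + 1/79) = (2*U)/(1/79 + U) = 2*U/(1/79 + U))
1/(Y/p(W(-4)) + m) = 1/(63347/((158*(2 - 1*(-4))/(1 + 79*(2 - 1*(-4))))) - 1/133758) = 1/(63347/((158*(2 + 4)/(1 + 79*(2 + 4)))) - 1/133758) = 1/(63347/((158*6/(1 + 79*6))) - 1/133758) = 1/(63347/((158*6/(1 + 474))) - 1/133758) = 1/(63347/((158*6/475)) - 1/133758) = 1/(63347/((158*6*(1/475))) - 1/133758) = 1/(63347/(948/475) - 1/133758) = 1/(63347*(475/948) - 1/133758) = 1/(30089825/948 - 1/133758) = 1/(670792468567/21133764) = 21133764/670792468567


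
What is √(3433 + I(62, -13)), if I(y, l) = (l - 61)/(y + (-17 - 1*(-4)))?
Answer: √168143/7 ≈ 58.579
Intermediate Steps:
I(y, l) = (-61 + l)/(-13 + y) (I(y, l) = (-61 + l)/(y + (-17 + 4)) = (-61 + l)/(y - 13) = (-61 + l)/(-13 + y))
√(3433 + I(62, -13)) = √(3433 + (-61 - 13)/(-13 + 62)) = √(3433 - 74/49) = √(168143/49) = √168143/7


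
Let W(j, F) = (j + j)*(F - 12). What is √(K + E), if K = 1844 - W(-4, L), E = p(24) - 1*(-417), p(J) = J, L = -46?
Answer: √1821 ≈ 42.673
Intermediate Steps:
W(j, F) = 2*j*(-12 + F) (W(j, F) = (2*j)*(-12 + F) = 2*j*(-12 + F))
E = 441 (E = 24 - 1*(-417) = 24 + 417 = 441)
K = 1380 (K = 1844 - 2*(-4)*(-12 - 46) = 1844 - 2*(-4)*(-58) = 1844 - 1*464 = 1844 - 464 = 1380)
√(K + E) = √(1380 + 441) = √1821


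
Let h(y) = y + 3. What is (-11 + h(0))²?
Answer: 64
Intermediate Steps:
h(y) = 3 + y
(-11 + h(0))² = (-11 + (3 + 0))² = (-11 + 3)² = (-8)² = 64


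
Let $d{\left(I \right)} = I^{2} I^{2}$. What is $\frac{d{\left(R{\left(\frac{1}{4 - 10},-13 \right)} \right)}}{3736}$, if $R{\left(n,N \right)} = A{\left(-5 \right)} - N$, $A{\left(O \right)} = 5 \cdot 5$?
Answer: $\frac{260642}{467} \approx 558.12$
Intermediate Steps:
$A{\left(O \right)} = 25$
$R{\left(n,N \right)} = 25 - N$
$d{\left(I \right)} = I^{4}$
$\frac{d{\left(R{\left(\frac{1}{4 - 10},-13 \right)} \right)}}{3736} = \frac{\left(25 - -13\right)^{4}}{3736} = \left(25 + 13\right)^{4} \cdot \frac{1}{3736} = 38^{4} \cdot \frac{1}{3736} = 2085136 \cdot \frac{1}{3736} = \frac{260642}{467}$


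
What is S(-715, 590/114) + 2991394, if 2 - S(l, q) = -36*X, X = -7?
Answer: 2991144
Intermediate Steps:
S(l, q) = -250 (S(l, q) = 2 - (-36)*(-7) = 2 - 1*252 = 2 - 252 = -250)
S(-715, 590/114) + 2991394 = -250 + 2991394 = 2991144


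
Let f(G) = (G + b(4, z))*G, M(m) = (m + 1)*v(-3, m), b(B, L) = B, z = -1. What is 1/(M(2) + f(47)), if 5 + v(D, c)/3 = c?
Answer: 1/2370 ≈ 0.00042194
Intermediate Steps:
v(D, c) = -15 + 3*c
M(m) = (1 + m)*(-15 + 3*m) (M(m) = (m + 1)*(-15 + 3*m) = (1 + m)*(-15 + 3*m))
f(G) = G*(4 + G) (f(G) = (G + 4)*G = (4 + G)*G = G*(4 + G))
1/(M(2) + f(47)) = 1/(3*(1 + 2)*(-5 + 2) + 47*(4 + 47)) = 1/(3*3*(-3) + 47*51) = 1/(-27 + 2397) = 1/2370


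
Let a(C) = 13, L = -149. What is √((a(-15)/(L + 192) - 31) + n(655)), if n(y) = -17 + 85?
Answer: 2*√17243/43 ≈ 6.1076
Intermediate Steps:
n(y) = 68
√((a(-15)/(L + 192) - 31) + n(655)) = √((13/(-149 + 192) - 31) + 68) = √((13/43 - 31) + 68) = √(-1320/43 + 68) = √(1604/43) = 2*√17243/43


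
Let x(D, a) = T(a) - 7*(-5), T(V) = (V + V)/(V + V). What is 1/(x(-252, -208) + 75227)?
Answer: 1/75263 ≈ 1.3287e-5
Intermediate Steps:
T(V) = 1 (T(V) = (2*V)/((2*V)) = (2*V)*(1/(2*V)) = 1)
x(D, a) = 36 (x(D, a) = 1 - 7*(-5) = 1 + 35 = 36)
1/(x(-252, -208) + 75227) = 1/(36 + 75227) = 1/75263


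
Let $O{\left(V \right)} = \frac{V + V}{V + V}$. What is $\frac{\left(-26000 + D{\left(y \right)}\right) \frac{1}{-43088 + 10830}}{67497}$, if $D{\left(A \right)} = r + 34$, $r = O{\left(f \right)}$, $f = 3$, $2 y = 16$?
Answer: $\frac{8655}{725772742} \approx 1.1925 \cdot 10^{-5}$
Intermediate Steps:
$y = 8$ ($y = \frac{1}{2} \cdot 16 = 8$)
$O{\left(V \right)} = 1$ ($O{\left(V \right)} = \frac{2 V}{2 V} = 2 V \frac{1}{2 V} = 1$)
$r = 1$
$D{\left(A \right)} = 35$ ($D{\left(A \right)} = 1 + 34 = 35$)
$\frac{\left(-26000 + D{\left(y \right)}\right) \frac{1}{-43088 + 10830}}{67497} = \frac{\left(-26000 + 35\right) \frac{1}{-43088 + 10830}}{67497} = - \frac{25965}{-32258} \cdot \frac{1}{67497} = \left(-25965\right) \left(- \frac{1}{32258}\right) \frac{1}{67497} = \frac{25965}{32258} \cdot \frac{1}{67497} = \frac{8655}{725772742}$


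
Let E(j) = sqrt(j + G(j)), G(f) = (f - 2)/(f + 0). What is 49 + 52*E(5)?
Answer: 49 + 104*sqrt(35)/5 ≈ 172.05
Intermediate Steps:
G(f) = (-2 + f)/f
E(j) = sqrt(j + (-2 + j)/j)
49 + 52*E(5) = 49 + 52*sqrt(1 + 5 - 2/5) = 49 + 52*sqrt(28/5) = 49 + 52*(2*sqrt(35)/5) = 49 + 104*sqrt(35)/5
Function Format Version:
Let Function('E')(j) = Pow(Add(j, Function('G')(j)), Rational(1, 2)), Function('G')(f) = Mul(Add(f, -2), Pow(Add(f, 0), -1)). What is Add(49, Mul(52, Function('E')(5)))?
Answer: Add(49, Mul(Rational(104, 5), Pow(35, Rational(1, 2)))) ≈ 172.05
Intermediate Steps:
Function('G')(f) = Mul(Pow(f, -1), Add(-2, f)) (Function('G')(f) = Mul(Add(-2, f), Pow(f, -1)) = Mul(Pow(f, -1), Add(-2, f)))
Function('E')(j) = Pow(Add(j, Mul(Pow(j, -1), Add(-2, j))), Rational(1, 2))
Add(49, Mul(52, Function('E')(5))) = Add(49, Mul(52, Pow(Add(1, 5, Mul(-2, Pow(5, -1))), Rational(1, 2)))) = Add(49, Mul(52, Pow(Add(1, 5, Mul(-2, Rational(1, 5))), Rational(1, 2)))) = Add(49, Mul(52, Pow(Add(1, 5, Rational(-2, 5)), Rational(1, 2)))) = Add(49, Mul(52, Pow(Rational(28, 5), Rational(1, 2)))) = Add(49, Mul(52, Mul(Rational(2, 5), Pow(35, Rational(1, 2))))) = Add(49, Mul(Rational(104, 5), Pow(35, Rational(1, 2))))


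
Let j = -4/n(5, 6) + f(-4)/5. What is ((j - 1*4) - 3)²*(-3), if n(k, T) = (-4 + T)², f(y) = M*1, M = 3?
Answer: -4107/25 ≈ -164.28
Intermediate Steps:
f(y) = 3 (f(y) = 3*1 = 3)
j = -⅖ (j = -4/(-4 + 6)² + 3/5 = -4/(2²) + 3*(⅕) = -4/4 + ⅗ = -4*¼ + ⅗ = -1 + ⅗ = -⅖ ≈ -0.40000)
((j - 1*4) - 3)²*(-3) = ((-⅖ - 1*4) - 3)²*(-3) = ((-⅖ - 4) - 3)²*(-3) = (-22/5 - 3)²*(-3) = (-37/5)²*(-3) = (1369/25)*(-3) = -4107/25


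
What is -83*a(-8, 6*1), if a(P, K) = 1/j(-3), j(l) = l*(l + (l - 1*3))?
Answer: -83/27 ≈ -3.0741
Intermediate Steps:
j(l) = l*(-3 + 2*l) (j(l) = l*(l + (l - 3)) = l*(l + (-3 + l)) = l*(-3 + 2*l))
a(P, K) = 1/27 (a(P, K) = 1/(-3*(-3 + 2*(-3))) = 1/(-3*(-3 - 6)) = 1/(-3*(-9)) = 1/27)
-83*a(-8, 6*1) = -83*1/27 = -83/27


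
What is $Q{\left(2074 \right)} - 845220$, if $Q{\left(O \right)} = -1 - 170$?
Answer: $-845391$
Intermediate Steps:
$Q{\left(O \right)} = -171$ ($Q{\left(O \right)} = -1 - 170 = -171$)
$Q{\left(2074 \right)} - 845220 = -171 - 845220 = -845391$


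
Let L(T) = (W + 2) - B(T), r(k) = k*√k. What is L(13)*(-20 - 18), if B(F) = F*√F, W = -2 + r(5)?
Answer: -190*√5 + 494*√13 ≈ 1356.3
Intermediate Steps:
r(k) = k^(3/2)
W = -2 + 5*√5 (W = -2 + 5^(3/2) = -2 + 5*√5 ≈ 9.1803)
B(F) = F^(3/2)
L(T) = -T^(3/2) + 5*√5 (L(T) = ((-2 + 5*√5) + 2) - T^(3/2) = 5*√5 - T^(3/2) = -T^(3/2) + 5*√5)
L(13)*(-20 - 18) = (-13^(3/2) + 5*√5)*(-20 - 18) = (-13*√13 + 5*√5)*(-38) = -190*√5 + 494*√13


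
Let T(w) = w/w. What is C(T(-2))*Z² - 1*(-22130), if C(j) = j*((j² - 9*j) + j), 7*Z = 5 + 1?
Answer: 154874/7 ≈ 22125.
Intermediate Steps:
T(w) = 1
Z = 6/7 (Z = (5 + 1)/7 = (⅐)*6 = 6/7 ≈ 0.85714)
C(j) = j*(j² - 8*j)
C(T(-2))*Z² - 1*(-22130) = (1²*(-8 + 1))*(6/7)² - 1*(-22130) = (1*(-7))*(36/49) + 22130 = -7*36/49 + 22130 = -36/7 + 22130 = 154874/7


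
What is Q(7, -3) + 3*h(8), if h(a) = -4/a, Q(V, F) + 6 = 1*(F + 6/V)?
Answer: -135/14 ≈ -9.6429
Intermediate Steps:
Q(V, F) = -6 + F + 6/V (Q(V, F) = -6 + 1*(F + 6/V) = -6 + (F + 6/V) = -6 + F + 6/V)
Q(7, -3) + 3*h(8) = (-6 - 3 + 6/7) + 3*(-4/8) = (-6 - 3 + 6*(⅐)) + 3*(-4*⅛) = (-6 - 3 + 6/7) + 3*(-½) = -57/7 - 3/2 = -135/14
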